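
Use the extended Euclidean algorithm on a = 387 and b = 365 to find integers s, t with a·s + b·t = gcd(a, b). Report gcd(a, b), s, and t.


Euclidean algorithm on (387, 365) — divide until remainder is 0:
  387 = 1 · 365 + 22
  365 = 16 · 22 + 13
  22 = 1 · 13 + 9
  13 = 1 · 9 + 4
  9 = 2 · 4 + 1
  4 = 4 · 1 + 0
gcd(387, 365) = 1.
Track Bezout coefficients alongside the remainders: start with r₀ = 387 = a·1 + b·0 (s = 1, t = 0) and r₁ = 365 = a·0 + b·1 (s = 0, t = 1); each new remainder r_{k+1} = r_{k-1} − q_k·r_k inherits s_{k+1} = s_{k-1} − q_k·s_k, t_{k+1} = t_{k-1} − q_k·t_k, so r_k = a·s_k + b·t_k at every step:
  q = 1: r = 22, s = 1 − 1·0 = 1, t = 0 − 1·1 = -1  (check: 387·1 + 365·(-1) = 22)
  q = 16: r = 13, s = 0 − 16·1 = -16, t = 1 − 16·(-1) = 17  (check: 387·(-16) + 365·17 = 13)
  q = 1: r = 9, s = 1 − 1·(-16) = 17, t = -1 − 1·17 = -18  (check: 387·17 + 365·(-18) = 9)
  q = 1: r = 4, s = -16 − 1·17 = -33, t = 17 − 1·(-18) = 35  (check: 387·(-33) + 365·35 = 4)
  q = 2: r = 1, s = 17 − 2·(-33) = 83, t = -18 − 2·35 = -88  (check: 387·83 + 365·(-88) = 1)
The row with r = 1 (the gcd) gives the Bezout coefficients s = 83, t = -88.
Result: 387 · (83) + 365 · (-88) = 1.

gcd(387, 365) = 1; s = 83, t = -88 (check: 387·83 + 365·(-88) = 1).


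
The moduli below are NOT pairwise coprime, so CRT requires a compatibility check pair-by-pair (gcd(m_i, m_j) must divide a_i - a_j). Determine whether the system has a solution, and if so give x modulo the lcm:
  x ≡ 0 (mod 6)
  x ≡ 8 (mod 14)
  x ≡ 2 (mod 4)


Moduli 6, 14, 4 are not pairwise coprime, so CRT works modulo lcm(m_i) when all pairwise compatibility conditions hold.
Pairwise compatibility: gcd(m_i, m_j) must divide a_i - a_j for every pair.
Merge one congruence at a time:
  Start: x ≡ 0 (mod 6).
  Combine with x ≡ 8 (mod 14): gcd(6, 14) = 2; 8 - 0 = 8, which IS divisible by 2, so compatible.
    Write x = 0 + 6·t and substitute into x ≡ 8 (mod 14): 6·t ≡ 8 − 0 = 8 (mod 14).
    Divide the congruence (and modulus) by g = 2: 3·t ≡ 4 (mod 7).
    The inverse of 3 mod 7 is 5 (since 3·5 = 15 = 2·7 + 1), so t ≡ 5·4 = 20 ≡ 6 (mod 7).
    Then x = 0 + 6·6 = 36, valid modulo lcm(6, 14) = 42: x ≡ 36 (mod 42).
  Combine with x ≡ 2 (mod 4): gcd(42, 4) = 2; 2 - 36 = -34, which IS divisible by 2, so compatible.
    Write x = 36 + 42·t and substitute into x ≡ 2 (mod 4): 42·t ≡ 2 − 36 = -34 (mod 4).
    Divide the congruence (and modulus) by g = 2: 21·t ≡ -17 (mod 2).
    Reduce coefficients mod 2: 1·t ≡ 1 (mod 2).
    So t ≡ 1 (mod 2).
    Then x = 36 + 42·1 = 78, valid modulo lcm(42, 4) = 84: x ≡ 78 (mod 84).
Verify: 78 mod 6 = 0, 78 mod 14 = 8, 78 mod 4 = 2.

x ≡ 78 (mod 84).


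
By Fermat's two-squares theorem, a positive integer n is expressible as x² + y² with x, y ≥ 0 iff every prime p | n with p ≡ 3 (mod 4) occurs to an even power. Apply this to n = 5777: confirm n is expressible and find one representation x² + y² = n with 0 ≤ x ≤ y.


Step 1: Factor n = 5777 = 53 · 109.
Step 2: Check the mod-4 condition on each prime factor: 53 ≡ 1 (mod 4), exponent 1; 109 ≡ 1 (mod 4), exponent 1.
All primes ≡ 3 (mod 4) appear to even exponent (or don't appear), so by the two-squares theorem n IS expressible as a sum of two squares.
Step 3: Build a representation. Here n = 53 · 109 is a product of primes ≡ 1 (mod 4). Each prime p ≡ 1 (mod 4) is itself a sum of two squares; find a² by testing p − a² for a perfect square:
  53: 53 − 1² = 52, 53 − 2² = 49 = 7² ⇒ 53 = 2² + 7².
  109: 109 − 1² = 108, 109 − 2² = 105, 109 − 3² = 100 = 10² ⇒ 109 = 3² + 10².
  Combine using the Brahmagupta–Fibonacci identity (a² + b²)(c² + d²) = (ac − bd)² + (ad + bc)² = (ac + bd)² + (ad − bc)²:
  53 · 109 = 5777: from (2² + 7²)(3² + 10²), take (2·3 − 7·10, 2·10 + 7·3) = (6 − 70, 20 + 21) = (-64, 41); dropping signs (only squares matter) gives (64, 41); check 64² + 41² = 4096 + 1681 = 5777 ✓.
Step 4: Order so x ≤ y and verify: 41² + 64² = 1681 + 4096 = 5777 = n. ✓

n = 5777 = 41² + 64² (one valid representation with x ≤ y).


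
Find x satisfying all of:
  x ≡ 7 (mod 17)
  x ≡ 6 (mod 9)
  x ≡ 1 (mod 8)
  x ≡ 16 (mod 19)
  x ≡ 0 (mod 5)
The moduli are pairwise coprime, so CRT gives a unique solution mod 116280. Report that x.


Product of moduli M = 17 · 9 · 8 · 19 · 5 = 116280.
Merge one congruence at a time:
  Start: x ≡ 7 (mod 17).
  Combine with x ≡ 6 (mod 9); new modulus lcm = 153.
    Write x = 7 + 17·t and substitute into x ≡ 6 (mod 9): 17·t ≡ 6 − 7 = -1 (mod 9).
    Reduce coefficients mod 9: 8·t ≡ 8 (mod 9).
    The inverse of 8 mod 9 is 8 (since 8·8 = 64 = 7·9 + 1), so t ≡ 8·8 = 64 ≡ 1 (mod 9).
    Then x = 7 + 17·1 = 24, valid modulo lcm(17, 9) = 153: x ≡ 24 (mod 153).
  Combine with x ≡ 1 (mod 8); new modulus lcm = 1224.
    Write x = 24 + 153·t and substitute into x ≡ 1 (mod 8): 153·t ≡ 1 − 24 = -23 (mod 8).
    Reduce coefficients mod 8: 1·t ≡ 1 (mod 8).
    So t ≡ 1 (mod 8).
    Then x = 24 + 153·1 = 177, valid modulo lcm(153, 8) = 1224: x ≡ 177 (mod 1224).
  Combine with x ≡ 16 (mod 19); new modulus lcm = 23256.
    Write x = 177 + 1224·t and substitute into x ≡ 16 (mod 19): 1224·t ≡ 16 − 177 = -161 (mod 19).
    Reduce coefficients mod 19: 8·t ≡ 10 (mod 19).
    The inverse of 8 mod 19 is 12 (since 8·12 = 96 = 5·19 + 1), so t ≡ 12·10 = 120 ≡ 6 (mod 19).
    Then x = 177 + 1224·6 = 7521, valid modulo lcm(1224, 19) = 23256: x ≡ 7521 (mod 23256).
  Combine with x ≡ 0 (mod 5); new modulus lcm = 116280.
    Write x = 7521 + 23256·t and substitute into x ≡ 0 (mod 5): 23256·t ≡ 0 − 7521 = -7521 (mod 5).
    Reduce coefficients mod 5: 1·t ≡ 4 (mod 5).
    So t ≡ 4 (mod 5).
    Then x = 7521 + 23256·4 = 100545, valid modulo lcm(23256, 5) = 116280: x ≡ 100545 (mod 116280).
Verify against each original: 100545 mod 17 = 7, 100545 mod 9 = 6, 100545 mod 8 = 1, 100545 mod 19 = 16, 100545 mod 5 = 0.

x ≡ 100545 (mod 116280).


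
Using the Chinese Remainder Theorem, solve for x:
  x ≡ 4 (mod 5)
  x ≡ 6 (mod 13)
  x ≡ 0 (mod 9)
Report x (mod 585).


Moduli 5, 13, 9 are pairwise coprime; by CRT there is a unique solution modulo M = 5 · 13 · 9 = 585.
Solve pairwise, accumulating the modulus:
  Start with x ≡ 4 (mod 5).
  Combine with x ≡ 6 (mod 13): since gcd(5, 13) = 1, we get a unique residue mod 65.
    Write x = 4 + 5·t and substitute into x ≡ 6 (mod 13): 5·t ≡ 6 − 4 = 2 (mod 13).
    The inverse of 5 mod 13 is 8 (since 5·8 = 40 = 3·13 + 1), so t ≡ 8·2 = 16 ≡ 3 (mod 13).
    Then x = 4 + 5·3 = 19, valid modulo lcm(5, 13) = 65: x ≡ 19 (mod 65).
  Combine with x ≡ 0 (mod 9): since gcd(65, 9) = 1, we get a unique residue mod 585.
    Write x = 19 + 65·t and substitute into x ≡ 0 (mod 9): 65·t ≡ 0 − 19 = -19 (mod 9).
    Reduce coefficients mod 9: 2·t ≡ 8 (mod 9).
    The inverse of 2 mod 9 is 5 (since 2·5 = 10 = 1·9 + 1), so t ≡ 5·8 = 40 ≡ 4 (mod 9).
    Then x = 19 + 65·4 = 279, valid modulo lcm(65, 9) = 585: x ≡ 279 (mod 585).
Verify: 279 mod 5 = 4 ✓, 279 mod 13 = 6 ✓, 279 mod 9 = 0 ✓.

x ≡ 279 (mod 585).


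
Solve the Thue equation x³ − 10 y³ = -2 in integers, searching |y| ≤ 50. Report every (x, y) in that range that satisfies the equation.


The equation is x³ - 10y³ = -2. For fixed y, x³ = 10·y³ − 2, so a solution requires the RHS to be a perfect cube.
Strategy: iterate y from -50 to 50, compute RHS = 10·y³ − 2, and check whether it is a (positive or negative) perfect cube.
Check small values of y:
  y = 0: RHS = -2 is not a perfect cube.
  y = 1: RHS = 8 = (2)³ ⇒ x = 2 works.
  y = -1: RHS = -12 is not a perfect cube.
  y = 2: RHS = 78 is not a perfect cube.
  y = -2: RHS = -82 is not a perfect cube.
  y = 3: RHS = 268 is not a perfect cube.
  y = -3: RHS = -272 is not a perfect cube.
Continuing the search up to |y| = 50 finds no further solutions beyond those listed.
Collected solutions: (2, 1).

Solutions (with |y| ≤ 50): (2, 1).


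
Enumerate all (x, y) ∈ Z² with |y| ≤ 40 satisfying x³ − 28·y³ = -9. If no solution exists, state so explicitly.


The equation is x³ - 28y³ = -9. For fixed y, x³ = 28·y³ − 9, so a solution requires the RHS to be a perfect cube.
Strategy: iterate y from -40 to 40, compute RHS = 28·y³ − 9, and check whether it is a (positive or negative) perfect cube.
Check small values of y:
  y = 0: RHS = -9 is not a perfect cube.
  y = 1: RHS = 19 is not a perfect cube.
  y = -1: RHS = -37 is not a perfect cube.
  y = 2: RHS = 215 is not a perfect cube.
  y = -2: RHS = -233 is not a perfect cube.
  y = 3: RHS = 747 is not a perfect cube.
  y = -3: RHS = -765 is not a perfect cube.
Continuing the search up to |y| = 40 finds no solutions either.
No (x, y) in the scanned range satisfies the equation.

No integer solutions with |y| ≤ 40.


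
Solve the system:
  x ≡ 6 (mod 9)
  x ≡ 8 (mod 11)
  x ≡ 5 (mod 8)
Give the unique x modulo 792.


Moduli 9, 11, 8 are pairwise coprime; by CRT there is a unique solution modulo M = 9 · 11 · 8 = 792.
Solve pairwise, accumulating the modulus:
  Start with x ≡ 6 (mod 9).
  Combine with x ≡ 8 (mod 11): since gcd(9, 11) = 1, we get a unique residue mod 99.
    Write x = 6 + 9·t and substitute into x ≡ 8 (mod 11): 9·t ≡ 8 − 6 = 2 (mod 11).
    The inverse of 9 mod 11 is 5 (since 9·5 = 45 = 4·11 + 1), so t ≡ 5·2 = 10 ≡ 10 (mod 11).
    Then x = 6 + 9·10 = 96, valid modulo lcm(9, 11) = 99: x ≡ 96 (mod 99).
  Combine with x ≡ 5 (mod 8): since gcd(99, 8) = 1, we get a unique residue mod 792.
    Write x = 96 + 99·t and substitute into x ≡ 5 (mod 8): 99·t ≡ 5 − 96 = -91 (mod 8).
    Reduce coefficients mod 8: 3·t ≡ 5 (mod 8).
    The inverse of 3 mod 8 is 3 (since 3·3 = 9 = 1·8 + 1), so t ≡ 3·5 = 15 ≡ 7 (mod 8).
    Then x = 96 + 99·7 = 789, valid modulo lcm(99, 8) = 792: x ≡ 789 (mod 792).
Verify: 789 mod 9 = 6 ✓, 789 mod 11 = 8 ✓, 789 mod 8 = 5 ✓.

x ≡ 789 (mod 792).


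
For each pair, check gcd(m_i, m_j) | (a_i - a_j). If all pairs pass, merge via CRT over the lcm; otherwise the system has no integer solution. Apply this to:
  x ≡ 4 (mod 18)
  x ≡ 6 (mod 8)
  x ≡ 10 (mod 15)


Moduli 18, 8, 15 are not pairwise coprime, so CRT works modulo lcm(m_i) when all pairwise compatibility conditions hold.
Pairwise compatibility: gcd(m_i, m_j) must divide a_i - a_j for every pair.
Merge one congruence at a time:
  Start: x ≡ 4 (mod 18).
  Combine with x ≡ 6 (mod 8): gcd(18, 8) = 2; 6 - 4 = 2, which IS divisible by 2, so compatible.
    Write x = 4 + 18·t and substitute into x ≡ 6 (mod 8): 18·t ≡ 6 − 4 = 2 (mod 8).
    Divide the congruence (and modulus) by g = 2: 9·t ≡ 1 (mod 4).
    Reduce coefficients mod 4: 1·t ≡ 1 (mod 4).
    So t ≡ 1 (mod 4).
    Then x = 4 + 18·1 = 22, valid modulo lcm(18, 8) = 72: x ≡ 22 (mod 72).
  Combine with x ≡ 10 (mod 15): gcd(72, 15) = 3; 10 - 22 = -12, which IS divisible by 3, so compatible.
    Write x = 22 + 72·t and substitute into x ≡ 10 (mod 15): 72·t ≡ 10 − 22 = -12 (mod 15).
    Divide the congruence (and modulus) by g = 3: 24·t ≡ -4 (mod 5).
    Reduce coefficients mod 5: 4·t ≡ 1 (mod 5).
    The inverse of 4 mod 5 is 4 (since 4·4 = 16 = 3·5 + 1), so t ≡ 4·1 = 4 ≡ 4 (mod 5).
    Then x = 22 + 72·4 = 310, valid modulo lcm(72, 15) = 360: x ≡ 310 (mod 360).
Verify: 310 mod 18 = 4, 310 mod 8 = 6, 310 mod 15 = 10.

x ≡ 310 (mod 360).


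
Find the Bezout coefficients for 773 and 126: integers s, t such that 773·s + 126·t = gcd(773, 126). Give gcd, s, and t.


Euclidean algorithm on (773, 126) — divide until remainder is 0:
  773 = 6 · 126 + 17
  126 = 7 · 17 + 7
  17 = 2 · 7 + 3
  7 = 2 · 3 + 1
  3 = 3 · 1 + 0
gcd(773, 126) = 1.
Track Bezout coefficients alongside the remainders: start with r₀ = 773 = a·1 + b·0 (s = 1, t = 0) and r₁ = 126 = a·0 + b·1 (s = 0, t = 1); each new remainder r_{k+1} = r_{k-1} − q_k·r_k inherits s_{k+1} = s_{k-1} − q_k·s_k, t_{k+1} = t_{k-1} − q_k·t_k, so r_k = a·s_k + b·t_k at every step:
  q = 6: r = 17, s = 1 − 6·0 = 1, t = 0 − 6·1 = -6  (check: 773·1 + 126·(-6) = 17)
  q = 7: r = 7, s = 0 − 7·1 = -7, t = 1 − 7·(-6) = 43  (check: 773·(-7) + 126·43 = 7)
  q = 2: r = 3, s = 1 − 2·(-7) = 15, t = -6 − 2·43 = -92  (check: 773·15 + 126·(-92) = 3)
  q = 2: r = 1, s = -7 − 2·15 = -37, t = 43 − 2·(-92) = 227  (check: 773·(-37) + 126·227 = 1)
The row with r = 1 (the gcd) gives the Bezout coefficients s = -37, t = 227.
Result: 773 · (-37) + 126 · (227) = 1.

gcd(773, 126) = 1; s = -37, t = 227 (check: 773·(-37) + 126·227 = 1).


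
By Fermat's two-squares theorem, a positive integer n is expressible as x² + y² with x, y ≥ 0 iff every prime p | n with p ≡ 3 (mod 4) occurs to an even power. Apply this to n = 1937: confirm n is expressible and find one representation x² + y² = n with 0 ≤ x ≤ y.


Step 1: Factor n = 1937 = 13 · 149.
Step 2: Check the mod-4 condition on each prime factor: 13 ≡ 1 (mod 4), exponent 1; 149 ≡ 1 (mod 4), exponent 1.
All primes ≡ 3 (mod 4) appear to even exponent (or don't appear), so by the two-squares theorem n IS expressible as a sum of two squares.
Step 3: Build a representation. Here n = 13 · 149 is a product of primes ≡ 1 (mod 4). Each prime p ≡ 1 (mod 4) is itself a sum of two squares; find a² by testing p − a² for a perfect square:
  13: 13 − 1² = 12, 13 − 2² = 9 = 3² ⇒ 13 = 2² + 3².
  149: 149 − 1² = 148, 149 − 2² = 145, 149 − 3² = 140, 149 − 4² = 133, 149 − 5² = 124, 149 − 6² = 113, 149 − 7² = 100 = 10² ⇒ 149 = 7² + 10².
  Combine using the Brahmagupta–Fibonacci identity (a² + b²)(c² + d²) = (ac − bd)² + (ad + bc)² = (ac + bd)² + (ad − bc)²:
  13 · 149 = 1937: from (2² + 3²)(7² + 10²), take (2·7 − 3·10, 2·10 + 3·7) = (14 − 30, 20 + 21) = (-16, 41); dropping signs (only squares matter) gives (16, 41); check 16² + 41² = 256 + 1681 = 1937 ✓.
Step 4: Order so x ≤ y and verify: 16² + 41² = 256 + 1681 = 1937 = n. ✓

n = 1937 = 16² + 41² (one valid representation with x ≤ y).


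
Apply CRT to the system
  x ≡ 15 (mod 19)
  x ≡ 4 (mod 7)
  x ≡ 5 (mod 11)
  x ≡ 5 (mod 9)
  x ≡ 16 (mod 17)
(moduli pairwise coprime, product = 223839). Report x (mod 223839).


Product of moduli M = 19 · 7 · 11 · 9 · 17 = 223839.
Merge one congruence at a time:
  Start: x ≡ 15 (mod 19).
  Combine with x ≡ 4 (mod 7); new modulus lcm = 133.
    Write x = 15 + 19·t and substitute into x ≡ 4 (mod 7): 19·t ≡ 4 − 15 = -11 (mod 7).
    Reduce coefficients mod 7: 5·t ≡ 3 (mod 7).
    The inverse of 5 mod 7 is 3 (since 5·3 = 15 = 2·7 + 1), so t ≡ 3·3 = 9 ≡ 2 (mod 7).
    Then x = 15 + 19·2 = 53, valid modulo lcm(19, 7) = 133: x ≡ 53 (mod 133).
  Combine with x ≡ 5 (mod 11); new modulus lcm = 1463.
    Write x = 53 + 133·t and substitute into x ≡ 5 (mod 11): 133·t ≡ 5 − 53 = -48 (mod 11).
    Reduce coefficients mod 11: 1·t ≡ 7 (mod 11).
    So t ≡ 7 (mod 11).
    Then x = 53 + 133·7 = 984, valid modulo lcm(133, 11) = 1463: x ≡ 984 (mod 1463).
  Combine with x ≡ 5 (mod 9); new modulus lcm = 13167.
    Write x = 984 + 1463·t and substitute into x ≡ 5 (mod 9): 1463·t ≡ 5 − 984 = -979 (mod 9).
    Reduce coefficients mod 9: 5·t ≡ 2 (mod 9).
    The inverse of 5 mod 9 is 2 (since 5·2 = 10 = 1·9 + 1), so t ≡ 2·2 = 4 ≡ 4 (mod 9).
    Then x = 984 + 1463·4 = 6836, valid modulo lcm(1463, 9) = 13167: x ≡ 6836 (mod 13167).
  Combine with x ≡ 16 (mod 17); new modulus lcm = 223839.
    Write x = 6836 + 13167·t and substitute into x ≡ 16 (mod 17): 13167·t ≡ 16 − 6836 = -6820 (mod 17).
    Reduce coefficients mod 17: 9·t ≡ 14 (mod 17).
    The inverse of 9 mod 17 is 2 (since 9·2 = 18 = 1·17 + 1), so t ≡ 2·14 = 28 ≡ 11 (mod 17).
    Then x = 6836 + 13167·11 = 151673, valid modulo lcm(13167, 17) = 223839: x ≡ 151673 (mod 223839).
Verify against each original: 151673 mod 19 = 15, 151673 mod 7 = 4, 151673 mod 11 = 5, 151673 mod 9 = 5, 151673 mod 17 = 16.

x ≡ 151673 (mod 223839).


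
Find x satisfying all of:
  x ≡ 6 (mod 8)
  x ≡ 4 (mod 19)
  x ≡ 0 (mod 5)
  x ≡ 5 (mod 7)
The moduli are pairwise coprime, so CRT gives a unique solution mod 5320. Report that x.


Product of moduli M = 8 · 19 · 5 · 7 = 5320.
Merge one congruence at a time:
  Start: x ≡ 6 (mod 8).
  Combine with x ≡ 4 (mod 19); new modulus lcm = 152.
    Write x = 6 + 8·t and substitute into x ≡ 4 (mod 19): 8·t ≡ 4 − 6 = -2 (mod 19).
    Reduce coefficients mod 19: 8·t ≡ 17 (mod 19).
    The inverse of 8 mod 19 is 12 (since 8·12 = 96 = 5·19 + 1), so t ≡ 12·17 = 204 ≡ 14 (mod 19).
    Then x = 6 + 8·14 = 118, valid modulo lcm(8, 19) = 152: x ≡ 118 (mod 152).
  Combine with x ≡ 0 (mod 5); new modulus lcm = 760.
    Write x = 118 + 152·t and substitute into x ≡ 0 (mod 5): 152·t ≡ 0 − 118 = -118 (mod 5).
    Reduce coefficients mod 5: 2·t ≡ 2 (mod 5).
    The inverse of 2 mod 5 is 3 (since 2·3 = 6 = 1·5 + 1), so t ≡ 3·2 = 6 ≡ 1 (mod 5).
    Then x = 118 + 152·1 = 270, valid modulo lcm(152, 5) = 760: x ≡ 270 (mod 760).
  Combine with x ≡ 5 (mod 7); new modulus lcm = 5320.
    Write x = 270 + 760·t and substitute into x ≡ 5 (mod 7): 760·t ≡ 5 − 270 = -265 (mod 7).
    Reduce coefficients mod 7: 4·t ≡ 1 (mod 7).
    The inverse of 4 mod 7 is 2 (since 4·2 = 8 = 1·7 + 1), so t ≡ 2·1 = 2 ≡ 2 (mod 7).
    Then x = 270 + 760·2 = 1790, valid modulo lcm(760, 7) = 5320: x ≡ 1790 (mod 5320).
Verify against each original: 1790 mod 8 = 6, 1790 mod 19 = 4, 1790 mod 5 = 0, 1790 mod 7 = 5.

x ≡ 1790 (mod 5320).


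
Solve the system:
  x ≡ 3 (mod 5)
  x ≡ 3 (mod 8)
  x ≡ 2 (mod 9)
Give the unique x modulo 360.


Moduli 5, 8, 9 are pairwise coprime; by CRT there is a unique solution modulo M = 5 · 8 · 9 = 360.
Solve pairwise, accumulating the modulus:
  Start with x ≡ 3 (mod 5).
  Combine with x ≡ 3 (mod 8): since gcd(5, 8) = 1, we get a unique residue mod 40.
    Write x = 3 + 5·t and substitute into x ≡ 3 (mod 8): 5·t ≡ 3 − 3 = 0 (mod 8).
    The inverse of 5 mod 8 is 5 (since 5·5 = 25 = 3·8 + 1), so t ≡ 5·0 = 0 ≡ 0 (mod 8).
    Then x = 3 + 5·0 = 3, valid modulo lcm(5, 8) = 40: x ≡ 3 (mod 40).
  Combine with x ≡ 2 (mod 9): since gcd(40, 9) = 1, we get a unique residue mod 360.
    Write x = 3 + 40·t and substitute into x ≡ 2 (mod 9): 40·t ≡ 2 − 3 = -1 (mod 9).
    Reduce coefficients mod 9: 4·t ≡ 8 (mod 9).
    The inverse of 4 mod 9 is 7 (since 4·7 = 28 = 3·9 + 1), so t ≡ 7·8 = 56 ≡ 2 (mod 9).
    Then x = 3 + 40·2 = 83, valid modulo lcm(40, 9) = 360: x ≡ 83 (mod 360).
Verify: 83 mod 5 = 3 ✓, 83 mod 8 = 3 ✓, 83 mod 9 = 2 ✓.

x ≡ 83 (mod 360).


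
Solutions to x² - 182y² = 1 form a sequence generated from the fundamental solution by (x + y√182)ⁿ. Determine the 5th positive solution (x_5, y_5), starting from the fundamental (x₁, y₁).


Step 1: Find the fundamental solution (x₁, y₁) of x² - 182y² = 1.
  Expand √182 as a continued fraction. a₀ = ⌊√182⌋ = 13; iterate m_{k+1} = d_k·a_k − m_k, d_{k+1} = (182 − m_{k+1}²)/d_k, a_{k+1} = ⌊(a₀ + m_{k+1})/d_{k+1}⌋ (starting m₀ = 0, d₀ = 1), with convergents p_k = a_k·p_{k-1} + p_{k-2}, q_k = a_k·q_{k-1} + q_{k-2} (p₋₁ = 1, q₋₁ = 0):
  k = 0: a₀ = 13; p₀/q₀ = 13/1; p₀² − 182·q₀² = 169 − 182 = -13.
  k = 1: m = 13, d = 13, a = ⌊(13 + 13)/13⌋ = 2; p/q = (2·13 + 1)/(2·1 + 0) = 27/2; p² − 182·q² = 729 − 728 = 1.
  The first convergent with p² − 182·q² = 1 gives the fundamental solution (x₁, y₁) = (27, 2).
Step 2: Apply the recurrence (x_{n+1}, y_{n+1}) = (x₁x_n + 182y₁y_n, x₁y_n + y₁x_n) repeatedly.
  From (x_1, y_1) = (27, 2): x_2 = 27·27 + 182·2·2 = 1457; y_2 = 27·2 + 2·27 = 108.
  From (x_2, y_2) = (1457, 108): x_3 = 27·1457 + 182·2·108 = 78651; y_3 = 27·108 + 2·1457 = 5830.
  From (x_3, y_3) = (78651, 5830): x_4 = 27·78651 + 182·2·5830 = 4245697; y_4 = 27·5830 + 2·78651 = 314712.
  From (x_4, y_4) = (4245697, 314712): x_5 = 27·4245697 + 182·2·314712 = 229188987; y_5 = 27·314712 + 2·4245697 = 16988618.
Step 3: Verify x_5² - 182·y_5² = 52527591762086169 - 52527591762086168 = 1 (should be 1). ✓

(x_1, y_1) = (27, 2); (x_5, y_5) = (229188987, 16988618).


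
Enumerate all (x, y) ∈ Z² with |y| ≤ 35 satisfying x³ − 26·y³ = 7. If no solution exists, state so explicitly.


The equation is x³ - 26y³ = 7. For fixed y, x³ = 26·y³ + 7, so a solution requires the RHS to be a perfect cube.
Strategy: iterate y from -35 to 35, compute RHS = 26·y³ + 7, and check whether it is a (positive or negative) perfect cube.
Check small values of y:
  y = 0: RHS = 7 is not a perfect cube.
  y = 1: RHS = 33 is not a perfect cube.
  y = -1: RHS = -19 is not a perfect cube.
  y = 2: RHS = 215 is not a perfect cube.
  y = -2: RHS = -201 is not a perfect cube.
  y = 3: RHS = 709 is not a perfect cube.
  y = -3: RHS = -695 is not a perfect cube.
Continuing the search up to |y| = 35 finds no solutions either.
No (x, y) in the scanned range satisfies the equation.

No integer solutions with |y| ≤ 35.


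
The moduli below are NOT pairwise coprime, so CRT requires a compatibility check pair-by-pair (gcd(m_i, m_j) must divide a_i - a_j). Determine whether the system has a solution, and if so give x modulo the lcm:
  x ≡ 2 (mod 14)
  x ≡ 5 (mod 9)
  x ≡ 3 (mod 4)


Moduli 14, 9, 4 are not pairwise coprime, so CRT works modulo lcm(m_i) when all pairwise compatibility conditions hold.
Pairwise compatibility: gcd(m_i, m_j) must divide a_i - a_j for every pair.
Merge one congruence at a time:
  Start: x ≡ 2 (mod 14).
  Combine with x ≡ 5 (mod 9): gcd(14, 9) = 1; 5 - 2 = 3, which IS divisible by 1, so compatible.
    Write x = 2 + 14·t and substitute into x ≡ 5 (mod 9): 14·t ≡ 5 − 2 = 3 (mod 9).
    Reduce coefficients mod 9: 5·t ≡ 3 (mod 9).
    The inverse of 5 mod 9 is 2 (since 5·2 = 10 = 1·9 + 1), so t ≡ 2·3 = 6 ≡ 6 (mod 9).
    Then x = 2 + 14·6 = 86, valid modulo lcm(14, 9) = 126: x ≡ 86 (mod 126).
  Combine with x ≡ 3 (mod 4): gcd(126, 4) = 2, and 3 - 86 = -83 is NOT divisible by 2.
    ⇒ system is inconsistent (no integer solution).

No solution (the system is inconsistent).


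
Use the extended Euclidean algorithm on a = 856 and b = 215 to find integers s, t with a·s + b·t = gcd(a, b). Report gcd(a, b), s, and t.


Euclidean algorithm on (856, 215) — divide until remainder is 0:
  856 = 3 · 215 + 211
  215 = 1 · 211 + 4
  211 = 52 · 4 + 3
  4 = 1 · 3 + 1
  3 = 3 · 1 + 0
gcd(856, 215) = 1.
Track Bezout coefficients alongside the remainders: start with r₀ = 856 = a·1 + b·0 (s = 1, t = 0) and r₁ = 215 = a·0 + b·1 (s = 0, t = 1); each new remainder r_{k+1} = r_{k-1} − q_k·r_k inherits s_{k+1} = s_{k-1} − q_k·s_k, t_{k+1} = t_{k-1} − q_k·t_k, so r_k = a·s_k + b·t_k at every step:
  q = 3: r = 211, s = 1 − 3·0 = 1, t = 0 − 3·1 = -3  (check: 856·1 + 215·(-3) = 211)
  q = 1: r = 4, s = 0 − 1·1 = -1, t = 1 − 1·(-3) = 4  (check: 856·(-1) + 215·4 = 4)
  q = 52: r = 3, s = 1 − 52·(-1) = 53, t = -3 − 52·4 = -211  (check: 856·53 + 215·(-211) = 3)
  q = 1: r = 1, s = -1 − 1·53 = -54, t = 4 − 1·(-211) = 215  (check: 856·(-54) + 215·215 = 1)
The row with r = 1 (the gcd) gives the Bezout coefficients s = -54, t = 215.
Result: 856 · (-54) + 215 · (215) = 1.

gcd(856, 215) = 1; s = -54, t = 215 (check: 856·(-54) + 215·215 = 1).


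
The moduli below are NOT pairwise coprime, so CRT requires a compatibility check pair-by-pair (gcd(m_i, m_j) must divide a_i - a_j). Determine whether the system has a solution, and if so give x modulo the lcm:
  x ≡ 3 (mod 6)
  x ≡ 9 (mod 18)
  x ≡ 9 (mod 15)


Moduli 6, 18, 15 are not pairwise coprime, so CRT works modulo lcm(m_i) when all pairwise compatibility conditions hold.
Pairwise compatibility: gcd(m_i, m_j) must divide a_i - a_j for every pair.
Merge one congruence at a time:
  Start: x ≡ 3 (mod 6).
  Combine with x ≡ 9 (mod 18): gcd(6, 18) = 6; 9 - 3 = 6, which IS divisible by 6, so compatible.
    Write x = 3 + 6·t and substitute into x ≡ 9 (mod 18): 6·t ≡ 9 − 3 = 6 (mod 18).
    Divide the congruence (and modulus) by g = 6: 1·t ≡ 1 (mod 3).
    So t ≡ 1 (mod 3).
    Then x = 3 + 6·1 = 9, valid modulo lcm(6, 18) = 18: x ≡ 9 (mod 18).
  Combine with x ≡ 9 (mod 15): gcd(18, 15) = 3; 9 - 9 = 0, which IS divisible by 3, so compatible.
    Write x = 9 + 18·t and substitute into x ≡ 9 (mod 15): 18·t ≡ 9 − 9 = 0 (mod 15).
    Divide the congruence (and modulus) by g = 3: 6·t ≡ 0 (mod 5).
    Reduce coefficients mod 5: 1·t ≡ 0 (mod 5).
    So t ≡ 0 (mod 5).
    Then x = 9 + 18·0 = 9, valid modulo lcm(18, 15) = 90: x ≡ 9 (mod 90).
Verify: 9 mod 6 = 3, 9 mod 18 = 9, 9 mod 15 = 9.

x ≡ 9 (mod 90).


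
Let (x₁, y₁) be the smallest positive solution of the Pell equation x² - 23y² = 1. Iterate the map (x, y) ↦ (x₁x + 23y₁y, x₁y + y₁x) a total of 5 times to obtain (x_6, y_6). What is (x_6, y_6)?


Step 1: Find the fundamental solution (x₁, y₁) of x² - 23y² = 1.
  Expand √23 as a continued fraction. a₀ = ⌊√23⌋ = 4; iterate m_{k+1} = d_k·a_k − m_k, d_{k+1} = (23 − m_{k+1}²)/d_k, a_{k+1} = ⌊(a₀ + m_{k+1})/d_{k+1}⌋ (starting m₀ = 0, d₀ = 1), with convergents p_k = a_k·p_{k-1} + p_{k-2}, q_k = a_k·q_{k-1} + q_{k-2} (p₋₁ = 1, q₋₁ = 0):
  k = 0: a₀ = 4; p₀/q₀ = 4/1; p₀² − 23·q₀² = 16 − 23 = -7.
  k = 1: m = 4, d = 7, a = ⌊(4 + 4)/7⌋ = 1; p/q = (1·4 + 1)/(1·1 + 0) = 5/1; p² − 23·q² = 25 − 23 = 2.
  k = 2: m = 3, d = 2, a = ⌊(4 + 3)/2⌋ = 3; p/q = (3·5 + 4)/(3·1 + 1) = 19/4; p² − 23·q² = 361 − 368 = -7.
  k = 3: m = 3, d = 7, a = ⌊(4 + 3)/7⌋ = 1; p/q = (1·19 + 5)/(1·4 + 1) = 24/5; p² − 23·q² = 576 − 575 = 1.
  The first convergent with p² − 23·q² = 1 gives the fundamental solution (x₁, y₁) = (24, 5).
Step 2: Apply the recurrence (x_{n+1}, y_{n+1}) = (x₁x_n + 23y₁y_n, x₁y_n + y₁x_n) repeatedly.
  From (x_1, y_1) = (24, 5): x_2 = 24·24 + 23·5·5 = 1151; y_2 = 24·5 + 5·24 = 240.
  From (x_2, y_2) = (1151, 240): x_3 = 24·1151 + 23·5·240 = 55224; y_3 = 24·240 + 5·1151 = 11515.
  From (x_3, y_3) = (55224, 11515): x_4 = 24·55224 + 23·5·11515 = 2649601; y_4 = 24·11515 + 5·55224 = 552480.
  From (x_4, y_4) = (2649601, 552480): x_5 = 24·2649601 + 23·5·552480 = 127125624; y_5 = 24·552480 + 5·2649601 = 26507525.
  From (x_5, y_5) = (127125624, 26507525): x_6 = 24·127125624 + 23·5·26507525 = 6099380351; y_6 = 24·26507525 + 5·127125624 = 1271808720.
Step 3: Verify x_6² - 23·y_6² = 37202440666164883201 - 37202440666164883200 = 1 (should be 1). ✓

(x_1, y_1) = (24, 5); (x_6, y_6) = (6099380351, 1271808720).


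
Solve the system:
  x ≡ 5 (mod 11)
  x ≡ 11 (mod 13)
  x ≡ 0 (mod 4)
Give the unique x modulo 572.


Moduli 11, 13, 4 are pairwise coprime; by CRT there is a unique solution modulo M = 11 · 13 · 4 = 572.
Solve pairwise, accumulating the modulus:
  Start with x ≡ 5 (mod 11).
  Combine with x ≡ 11 (mod 13): since gcd(11, 13) = 1, we get a unique residue mod 143.
    Write x = 5 + 11·t and substitute into x ≡ 11 (mod 13): 11·t ≡ 11 − 5 = 6 (mod 13).
    The inverse of 11 mod 13 is 6 (since 11·6 = 66 = 5·13 + 1), so t ≡ 6·6 = 36 ≡ 10 (mod 13).
    Then x = 5 + 11·10 = 115, valid modulo lcm(11, 13) = 143: x ≡ 115 (mod 143).
  Combine with x ≡ 0 (mod 4): since gcd(143, 4) = 1, we get a unique residue mod 572.
    Write x = 115 + 143·t and substitute into x ≡ 0 (mod 4): 143·t ≡ 0 − 115 = -115 (mod 4).
    Reduce coefficients mod 4: 3·t ≡ 1 (mod 4).
    The inverse of 3 mod 4 is 3 (since 3·3 = 9 = 2·4 + 1), so t ≡ 3·1 = 3 ≡ 3 (mod 4).
    Then x = 115 + 143·3 = 544, valid modulo lcm(143, 4) = 572: x ≡ 544 (mod 572).
Verify: 544 mod 11 = 5 ✓, 544 mod 13 = 11 ✓, 544 mod 4 = 0 ✓.

x ≡ 544 (mod 572).


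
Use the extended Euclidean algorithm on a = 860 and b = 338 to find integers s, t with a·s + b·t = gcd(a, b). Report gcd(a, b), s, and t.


Euclidean algorithm on (860, 338) — divide until remainder is 0:
  860 = 2 · 338 + 184
  338 = 1 · 184 + 154
  184 = 1 · 154 + 30
  154 = 5 · 30 + 4
  30 = 7 · 4 + 2
  4 = 2 · 2 + 0
gcd(860, 338) = 2.
Track Bezout coefficients alongside the remainders: start with r₀ = 860 = a·1 + b·0 (s = 1, t = 0) and r₁ = 338 = a·0 + b·1 (s = 0, t = 1); each new remainder r_{k+1} = r_{k-1} − q_k·r_k inherits s_{k+1} = s_{k-1} − q_k·s_k, t_{k+1} = t_{k-1} − q_k·t_k, so r_k = a·s_k + b·t_k at every step:
  q = 2: r = 184, s = 1 − 2·0 = 1, t = 0 − 2·1 = -2  (check: 860·1 + 338·(-2) = 184)
  q = 1: r = 154, s = 0 − 1·1 = -1, t = 1 − 1·(-2) = 3  (check: 860·(-1) + 338·3 = 154)
  q = 1: r = 30, s = 1 − 1·(-1) = 2, t = -2 − 1·3 = -5  (check: 860·2 + 338·(-5) = 30)
  q = 5: r = 4, s = -1 − 5·2 = -11, t = 3 − 5·(-5) = 28  (check: 860·(-11) + 338·28 = 4)
  q = 7: r = 2, s = 2 − 7·(-11) = 79, t = -5 − 7·28 = -201  (check: 860·79 + 338·(-201) = 2)
The row with r = 2 (the gcd) gives the Bezout coefficients s = 79, t = -201.
Result: 860 · (79) + 338 · (-201) = 2.

gcd(860, 338) = 2; s = 79, t = -201 (check: 860·79 + 338·(-201) = 2).


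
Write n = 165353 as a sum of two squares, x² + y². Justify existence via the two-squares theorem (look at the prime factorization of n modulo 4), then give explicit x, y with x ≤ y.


Step 1: Factor n = 165353 = 37 · 41 · 109.
Step 2: Check the mod-4 condition on each prime factor: 37 ≡ 1 (mod 4), exponent 1; 41 ≡ 1 (mod 4), exponent 1; 109 ≡ 1 (mod 4), exponent 1.
All primes ≡ 3 (mod 4) appear to even exponent (or don't appear), so by the two-squares theorem n IS expressible as a sum of two squares.
Step 3: Build a representation. Here n = 37 · 41 · 109 is a product of primes ≡ 1 (mod 4). Each prime p ≡ 1 (mod 4) is itself a sum of two squares; find a² by testing p − a² for a perfect square:
  37: 37 − 1² = 36 = 6² ⇒ 37 = 1² + 6².
  41: 41 − 1² = 40, 41 − 2² = 37, 41 − 3² = 32, 41 − 4² = 25 = 5² ⇒ 41 = 4² + 5².
  109: 109 − 1² = 108, 109 − 2² = 105, 109 − 3² = 100 = 10² ⇒ 109 = 3² + 10².
  Combine using the Brahmagupta–Fibonacci identity (a² + b²)(c² + d²) = (ac − bd)² + (ad + bc)² = (ac + bd)² + (ad − bc)²:
  37 · 41 = 1517: from (1² + 6²)(4² + 5²), take (1·4 − 6·5, 1·5 + 6·4) = (4 − 30, 5 + 24) = (-26, 29); dropping signs (only squares matter) gives (26, 29); check 26² + 29² = 676 + 841 = 1517 ✓.
  1517 · 109 = 165353: from (26² + 29²)(3² + 10²), take (26·3 − 29·10, 26·10 + 29·3) = (78 − 290, 260 + 87) = (-212, 347); dropping signs (only squares matter) gives (212, 347); check 212² + 347² = 44944 + 120409 = 165353 ✓.
Step 4: Order so x ≤ y and verify: 212² + 347² = 44944 + 120409 = 165353 = n. ✓

n = 165353 = 212² + 347² (one valid representation with x ≤ y).


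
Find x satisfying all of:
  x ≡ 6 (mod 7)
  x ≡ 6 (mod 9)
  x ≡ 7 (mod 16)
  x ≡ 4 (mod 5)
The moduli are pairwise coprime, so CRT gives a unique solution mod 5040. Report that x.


Product of moduli M = 7 · 9 · 16 · 5 = 5040.
Merge one congruence at a time:
  Start: x ≡ 6 (mod 7).
  Combine with x ≡ 6 (mod 9); new modulus lcm = 63.
    Write x = 6 + 7·t and substitute into x ≡ 6 (mod 9): 7·t ≡ 6 − 6 = 0 (mod 9).
    The inverse of 7 mod 9 is 4 (since 7·4 = 28 = 3·9 + 1), so t ≡ 4·0 = 0 ≡ 0 (mod 9).
    Then x = 6 + 7·0 = 6, valid modulo lcm(7, 9) = 63: x ≡ 6 (mod 63).
  Combine with x ≡ 7 (mod 16); new modulus lcm = 1008.
    Write x = 6 + 63·t and substitute into x ≡ 7 (mod 16): 63·t ≡ 7 − 6 = 1 (mod 16).
    Reduce coefficients mod 16: 15·t ≡ 1 (mod 16).
    The inverse of 15 mod 16 is 15 (since 15·15 = 225 = 14·16 + 1), so t ≡ 15·1 = 15 ≡ 15 (mod 16).
    Then x = 6 + 63·15 = 951, valid modulo lcm(63, 16) = 1008: x ≡ 951 (mod 1008).
  Combine with x ≡ 4 (mod 5); new modulus lcm = 5040.
    Write x = 951 + 1008·t and substitute into x ≡ 4 (mod 5): 1008·t ≡ 4 − 951 = -947 (mod 5).
    Reduce coefficients mod 5: 3·t ≡ 3 (mod 5).
    The inverse of 3 mod 5 is 2 (since 3·2 = 6 = 1·5 + 1), so t ≡ 2·3 = 6 ≡ 1 (mod 5).
    Then x = 951 + 1008·1 = 1959, valid modulo lcm(1008, 5) = 5040: x ≡ 1959 (mod 5040).
Verify against each original: 1959 mod 7 = 6, 1959 mod 9 = 6, 1959 mod 16 = 7, 1959 mod 5 = 4.

x ≡ 1959 (mod 5040).


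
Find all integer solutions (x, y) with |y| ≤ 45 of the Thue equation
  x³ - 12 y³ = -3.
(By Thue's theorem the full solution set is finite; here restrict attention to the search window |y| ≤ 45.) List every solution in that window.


The equation is x³ - 12y³ = -3. For fixed y, x³ = 12·y³ − 3, so a solution requires the RHS to be a perfect cube.
Strategy: iterate y from -45 to 45, compute RHS = 12·y³ − 3, and check whether it is a (positive or negative) perfect cube.
Check small values of y:
  y = 0: RHS = -3 is not a perfect cube.
  y = 1: RHS = 9 is not a perfect cube.
  y = -1: RHS = -15 is not a perfect cube.
  y = 2: RHS = 93 is not a perfect cube.
  y = -2: RHS = -99 is not a perfect cube.
  y = 3: RHS = 321 is not a perfect cube.
  y = -3: RHS = -327 is not a perfect cube.
Continuing the search up to |y| = 45 finds no solutions either.
No (x, y) in the scanned range satisfies the equation.

No integer solutions with |y| ≤ 45.


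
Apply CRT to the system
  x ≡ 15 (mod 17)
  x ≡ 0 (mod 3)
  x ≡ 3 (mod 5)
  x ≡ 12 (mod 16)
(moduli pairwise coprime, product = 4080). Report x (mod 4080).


Product of moduli M = 17 · 3 · 5 · 16 = 4080.
Merge one congruence at a time:
  Start: x ≡ 15 (mod 17).
  Combine with x ≡ 0 (mod 3); new modulus lcm = 51.
    Write x = 15 + 17·t and substitute into x ≡ 0 (mod 3): 17·t ≡ 0 − 15 = -15 (mod 3).
    Reduce coefficients mod 3: 2·t ≡ 0 (mod 3).
    The inverse of 2 mod 3 is 2 (since 2·2 = 4 = 1·3 + 1), so t ≡ 2·0 = 0 ≡ 0 (mod 3).
    Then x = 15 + 17·0 = 15, valid modulo lcm(17, 3) = 51: x ≡ 15 (mod 51).
  Combine with x ≡ 3 (mod 5); new modulus lcm = 255.
    Write x = 15 + 51·t and substitute into x ≡ 3 (mod 5): 51·t ≡ 3 − 15 = -12 (mod 5).
    Reduce coefficients mod 5: 1·t ≡ 3 (mod 5).
    So t ≡ 3 (mod 5).
    Then x = 15 + 51·3 = 168, valid modulo lcm(51, 5) = 255: x ≡ 168 (mod 255).
  Combine with x ≡ 12 (mod 16); new modulus lcm = 4080.
    Write x = 168 + 255·t and substitute into x ≡ 12 (mod 16): 255·t ≡ 12 − 168 = -156 (mod 16).
    Reduce coefficients mod 16: 15·t ≡ 4 (mod 16).
    The inverse of 15 mod 16 is 15 (since 15·15 = 225 = 14·16 + 1), so t ≡ 15·4 = 60 ≡ 12 (mod 16).
    Then x = 168 + 255·12 = 3228, valid modulo lcm(255, 16) = 4080: x ≡ 3228 (mod 4080).
Verify against each original: 3228 mod 17 = 15, 3228 mod 3 = 0, 3228 mod 5 = 3, 3228 mod 16 = 12.

x ≡ 3228 (mod 4080).


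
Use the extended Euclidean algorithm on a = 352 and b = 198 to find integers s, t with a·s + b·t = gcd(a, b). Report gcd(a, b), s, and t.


Euclidean algorithm on (352, 198) — divide until remainder is 0:
  352 = 1 · 198 + 154
  198 = 1 · 154 + 44
  154 = 3 · 44 + 22
  44 = 2 · 22 + 0
gcd(352, 198) = 22.
Track Bezout coefficients alongside the remainders: start with r₀ = 352 = a·1 + b·0 (s = 1, t = 0) and r₁ = 198 = a·0 + b·1 (s = 0, t = 1); each new remainder r_{k+1} = r_{k-1} − q_k·r_k inherits s_{k+1} = s_{k-1} − q_k·s_k, t_{k+1} = t_{k-1} − q_k·t_k, so r_k = a·s_k + b·t_k at every step:
  q = 1: r = 154, s = 1 − 1·0 = 1, t = 0 − 1·1 = -1  (check: 352·1 + 198·(-1) = 154)
  q = 1: r = 44, s = 0 − 1·1 = -1, t = 1 − 1·(-1) = 2  (check: 352·(-1) + 198·2 = 44)
  q = 3: r = 22, s = 1 − 3·(-1) = 4, t = -1 − 3·2 = -7  (check: 352·4 + 198·(-7) = 22)
The row with r = 22 (the gcd) gives the Bezout coefficients s = 4, t = -7.
Result: 352 · (4) + 198 · (-7) = 22.

gcd(352, 198) = 22; s = 4, t = -7 (check: 352·4 + 198·(-7) = 22).


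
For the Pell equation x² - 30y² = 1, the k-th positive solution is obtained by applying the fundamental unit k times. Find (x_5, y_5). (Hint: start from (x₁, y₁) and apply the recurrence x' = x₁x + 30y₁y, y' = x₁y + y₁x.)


Step 1: Find the fundamental solution (x₁, y₁) of x² - 30y² = 1.
  Expand √30 as a continued fraction. a₀ = ⌊√30⌋ = 5; iterate m_{k+1} = d_k·a_k − m_k, d_{k+1} = (30 − m_{k+1}²)/d_k, a_{k+1} = ⌊(a₀ + m_{k+1})/d_{k+1}⌋ (starting m₀ = 0, d₀ = 1), with convergents p_k = a_k·p_{k-1} + p_{k-2}, q_k = a_k·q_{k-1} + q_{k-2} (p₋₁ = 1, q₋₁ = 0):
  k = 0: a₀ = 5; p₀/q₀ = 5/1; p₀² − 30·q₀² = 25 − 30 = -5.
  k = 1: m = 5, d = 5, a = ⌊(5 + 5)/5⌋ = 2; p/q = (2·5 + 1)/(2·1 + 0) = 11/2; p² − 30·q² = 121 − 120 = 1.
  The first convergent with p² − 30·q² = 1 gives the fundamental solution (x₁, y₁) = (11, 2).
Step 2: Apply the recurrence (x_{n+1}, y_{n+1}) = (x₁x_n + 30y₁y_n, x₁y_n + y₁x_n) repeatedly.
  From (x_1, y_1) = (11, 2): x_2 = 11·11 + 30·2·2 = 241; y_2 = 11·2 + 2·11 = 44.
  From (x_2, y_2) = (241, 44): x_3 = 11·241 + 30·2·44 = 5291; y_3 = 11·44 + 2·241 = 966.
  From (x_3, y_3) = (5291, 966): x_4 = 11·5291 + 30·2·966 = 116161; y_4 = 11·966 + 2·5291 = 21208.
  From (x_4, y_4) = (116161, 21208): x_5 = 11·116161 + 30·2·21208 = 2550251; y_5 = 11·21208 + 2·116161 = 465610.
Step 3: Verify x_5² - 30·y_5² = 6503780163001 - 6503780163000 = 1 (should be 1). ✓

(x_1, y_1) = (11, 2); (x_5, y_5) = (2550251, 465610).


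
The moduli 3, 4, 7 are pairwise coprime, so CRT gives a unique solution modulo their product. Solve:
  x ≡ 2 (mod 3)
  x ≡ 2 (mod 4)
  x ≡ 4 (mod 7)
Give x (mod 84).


Moduli 3, 4, 7 are pairwise coprime; by CRT there is a unique solution modulo M = 3 · 4 · 7 = 84.
Solve pairwise, accumulating the modulus:
  Start with x ≡ 2 (mod 3).
  Combine with x ≡ 2 (mod 4): since gcd(3, 4) = 1, we get a unique residue mod 12.
    Write x = 2 + 3·t and substitute into x ≡ 2 (mod 4): 3·t ≡ 2 − 2 = 0 (mod 4).
    The inverse of 3 mod 4 is 3 (since 3·3 = 9 = 2·4 + 1), so t ≡ 3·0 = 0 ≡ 0 (mod 4).
    Then x = 2 + 3·0 = 2, valid modulo lcm(3, 4) = 12: x ≡ 2 (mod 12).
  Combine with x ≡ 4 (mod 7): since gcd(12, 7) = 1, we get a unique residue mod 84.
    Write x = 2 + 12·t and substitute into x ≡ 4 (mod 7): 12·t ≡ 4 − 2 = 2 (mod 7).
    Reduce coefficients mod 7: 5·t ≡ 2 (mod 7).
    The inverse of 5 mod 7 is 3 (since 5·3 = 15 = 2·7 + 1), so t ≡ 3·2 = 6 ≡ 6 (mod 7).
    Then x = 2 + 12·6 = 74, valid modulo lcm(12, 7) = 84: x ≡ 74 (mod 84).
Verify: 74 mod 3 = 2 ✓, 74 mod 4 = 2 ✓, 74 mod 7 = 4 ✓.

x ≡ 74 (mod 84).


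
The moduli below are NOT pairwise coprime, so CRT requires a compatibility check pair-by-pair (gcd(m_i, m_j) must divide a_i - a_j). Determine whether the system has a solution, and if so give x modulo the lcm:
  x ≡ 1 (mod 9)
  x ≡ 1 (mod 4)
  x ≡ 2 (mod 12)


Moduli 9, 4, 12 are not pairwise coprime, so CRT works modulo lcm(m_i) when all pairwise compatibility conditions hold.
Pairwise compatibility: gcd(m_i, m_j) must divide a_i - a_j for every pair.
Merge one congruence at a time:
  Start: x ≡ 1 (mod 9).
  Combine with x ≡ 1 (mod 4): gcd(9, 4) = 1; 1 - 1 = 0, which IS divisible by 1, so compatible.
    Write x = 1 + 9·t and substitute into x ≡ 1 (mod 4): 9·t ≡ 1 − 1 = 0 (mod 4).
    Reduce coefficients mod 4: 1·t ≡ 0 (mod 4).
    So t ≡ 0 (mod 4).
    Then x = 1 + 9·0 = 1, valid modulo lcm(9, 4) = 36: x ≡ 1 (mod 36).
  Combine with x ≡ 2 (mod 12): gcd(36, 12) = 12, and 2 - 1 = 1 is NOT divisible by 12.
    ⇒ system is inconsistent (no integer solution).

No solution (the system is inconsistent).


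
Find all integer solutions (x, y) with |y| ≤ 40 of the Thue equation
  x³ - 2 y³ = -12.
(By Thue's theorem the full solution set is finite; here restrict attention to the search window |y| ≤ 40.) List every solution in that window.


The equation is x³ - 2y³ = -12. For fixed y, x³ = 2·y³ − 12, so a solution requires the RHS to be a perfect cube.
Strategy: iterate y from -40 to 40, compute RHS = 2·y³ − 12, and check whether it is a (positive or negative) perfect cube.
Check small values of y:
  y = 0: RHS = -12 is not a perfect cube.
  y = 1: RHS = -10 is not a perfect cube.
  y = -1: RHS = -14 is not a perfect cube.
  y = 2: RHS = 4 is not a perfect cube.
  y = -2: RHS = -28 is not a perfect cube.
  y = 3: RHS = 42 is not a perfect cube.
  y = -3: RHS = -66 is not a perfect cube.
Continuing the search up to |y| = 40 finds no solutions either.
No (x, y) in the scanned range satisfies the equation.

No integer solutions with |y| ≤ 40.
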